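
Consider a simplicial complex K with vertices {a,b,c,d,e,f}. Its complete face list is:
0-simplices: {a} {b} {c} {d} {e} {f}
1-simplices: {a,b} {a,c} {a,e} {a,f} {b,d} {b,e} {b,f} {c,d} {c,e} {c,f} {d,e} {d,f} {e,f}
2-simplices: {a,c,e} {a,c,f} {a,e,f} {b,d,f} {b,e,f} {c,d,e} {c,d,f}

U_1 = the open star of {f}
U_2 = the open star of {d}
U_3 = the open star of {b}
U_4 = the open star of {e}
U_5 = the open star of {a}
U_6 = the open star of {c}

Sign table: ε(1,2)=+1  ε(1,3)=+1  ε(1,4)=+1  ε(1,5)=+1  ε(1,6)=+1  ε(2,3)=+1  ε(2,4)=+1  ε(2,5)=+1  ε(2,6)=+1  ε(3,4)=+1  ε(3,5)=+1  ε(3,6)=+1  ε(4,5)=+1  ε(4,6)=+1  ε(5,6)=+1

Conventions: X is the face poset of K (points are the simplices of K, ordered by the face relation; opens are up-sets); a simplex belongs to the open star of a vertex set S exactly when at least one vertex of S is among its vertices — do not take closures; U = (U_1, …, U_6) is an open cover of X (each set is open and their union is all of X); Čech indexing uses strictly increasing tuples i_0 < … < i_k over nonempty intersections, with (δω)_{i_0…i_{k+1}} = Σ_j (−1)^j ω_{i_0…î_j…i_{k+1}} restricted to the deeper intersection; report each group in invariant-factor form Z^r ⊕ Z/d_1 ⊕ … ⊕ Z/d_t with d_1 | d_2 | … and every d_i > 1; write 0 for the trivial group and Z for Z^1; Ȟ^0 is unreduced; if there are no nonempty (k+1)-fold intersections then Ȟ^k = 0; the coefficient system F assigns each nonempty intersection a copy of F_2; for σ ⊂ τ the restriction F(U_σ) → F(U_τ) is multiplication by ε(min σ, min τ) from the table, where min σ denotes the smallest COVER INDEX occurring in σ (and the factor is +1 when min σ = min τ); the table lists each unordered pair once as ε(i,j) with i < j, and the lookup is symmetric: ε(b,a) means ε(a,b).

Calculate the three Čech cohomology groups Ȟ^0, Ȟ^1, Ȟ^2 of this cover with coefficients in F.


intersection data:
  U1={{f},{a,f},{b,f},{c,f},{d,f},{e,f},{a,c,f},{a,e,f},{b,d,f},{b,e,f},{c,d,f}} U2={{d},{b,d},{c,d},{d,e},{d,f},{b,d,f},{c,d,e},{c,d,f}} U3={{b},{a,b},{b,d},{b,e},{b,f},{b,d,f},{b,e,f}} U4={{e},{a,e},{b,e},{c,e},{d,e},{e,f},{a,c,e},{a,e,f},{b,e,f},{c,d,e}} U5={{a},{a,b},{a,c},{a,e},{a,f},{a,c,e},{a,c,f},{a,e,f}} U6={{c},{a,c},{c,d},{c,e},{c,f},{a,c,e},{a,c,f},{c,d,e},{c,d,f}}
  U12={{d,f},{b,d,f},{c,d,f}} U13={{b,f},{b,d,f},{b,e,f}} U14={{e,f},{a,e,f},{b,e,f}} U15={{a,f},{a,c,f},{a,e,f}} U16={{c,f},{a,c,f},{c,d,f}} U23={{b,d},{b,d,f}} U24={{d,e},{c,d,e}} U26={{c,d},{c,d,e},{c,d,f}} U34={{b,e},{b,e,f}} U35={{a,b}} U45={{a,e},{a,c,e},{a,e,f}} U46={{c,e},{a,c,e},{c,d,e}} U56={{a,c},{a,c,e},{a,c,f}}
  U123={{b,d,f}} U126={{c,d,f}} U134={{b,e,f}} U145={{a,e,f}} U156={{a,c,f}} U246={{c,d,e}} U456={{a,c,e}}
C dims 6,13,7; δ0: rk_F2 5; δ1: rk_F2 7
Ȟ^0 = (6 − 5) − 0 = 1, so Ȟ^0 ≅ Z/2
Ȟ^1 = (13 − 7) − 5 = 1, so Ȟ^1 ≅ Z/2
Ȟ^2 = (7 − 0) − 7 = 0, so Ȟ^2 ≅ 0

Ȟ^0 ≅ Z/2, Ȟ^1 ≅ Z/2, Ȟ^2 ≅ 0


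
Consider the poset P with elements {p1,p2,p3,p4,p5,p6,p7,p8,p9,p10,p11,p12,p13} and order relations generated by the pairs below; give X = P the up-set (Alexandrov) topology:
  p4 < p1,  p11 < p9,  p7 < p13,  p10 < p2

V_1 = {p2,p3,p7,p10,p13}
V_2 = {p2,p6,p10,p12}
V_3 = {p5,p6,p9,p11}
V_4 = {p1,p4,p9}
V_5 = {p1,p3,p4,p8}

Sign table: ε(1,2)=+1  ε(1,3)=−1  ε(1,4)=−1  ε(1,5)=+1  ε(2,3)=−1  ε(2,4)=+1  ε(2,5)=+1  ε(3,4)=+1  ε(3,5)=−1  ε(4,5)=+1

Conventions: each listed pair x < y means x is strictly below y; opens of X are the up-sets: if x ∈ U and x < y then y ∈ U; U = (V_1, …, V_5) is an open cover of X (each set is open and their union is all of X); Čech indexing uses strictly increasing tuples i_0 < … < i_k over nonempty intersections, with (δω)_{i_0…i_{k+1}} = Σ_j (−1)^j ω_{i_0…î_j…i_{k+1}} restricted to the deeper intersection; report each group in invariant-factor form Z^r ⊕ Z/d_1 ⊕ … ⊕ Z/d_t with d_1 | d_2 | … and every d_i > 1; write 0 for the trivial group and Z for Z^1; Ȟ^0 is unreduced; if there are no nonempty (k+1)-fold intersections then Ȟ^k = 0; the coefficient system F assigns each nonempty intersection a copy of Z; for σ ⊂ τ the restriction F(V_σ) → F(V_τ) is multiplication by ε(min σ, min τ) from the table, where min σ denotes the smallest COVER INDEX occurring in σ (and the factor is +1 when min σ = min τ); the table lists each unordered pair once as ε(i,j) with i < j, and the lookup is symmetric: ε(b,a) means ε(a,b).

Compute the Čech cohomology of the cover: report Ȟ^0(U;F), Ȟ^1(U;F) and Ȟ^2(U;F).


Ȟ^0 = 0,  Ȟ^1 = Z/2,  Ȟ^2 = 0

intersection data:
  V12={p2,p10} V15={p3} V23={p6} V34={p9} V45={p1,p4}
C dims 5,5; δ0: rk 5, SNF 1^4·2
Ȟ^0 = (5 − 5) − 0 = 0, so Ȟ^0 ≅ 0
Ȟ^1 = (5 − 0) − 5 = 0 plus torsion [2], so Ȟ^1 ≅ Z/2
Ȟ^2 = (0 − 0) − 0 = 0, so Ȟ^2 ≅ 0


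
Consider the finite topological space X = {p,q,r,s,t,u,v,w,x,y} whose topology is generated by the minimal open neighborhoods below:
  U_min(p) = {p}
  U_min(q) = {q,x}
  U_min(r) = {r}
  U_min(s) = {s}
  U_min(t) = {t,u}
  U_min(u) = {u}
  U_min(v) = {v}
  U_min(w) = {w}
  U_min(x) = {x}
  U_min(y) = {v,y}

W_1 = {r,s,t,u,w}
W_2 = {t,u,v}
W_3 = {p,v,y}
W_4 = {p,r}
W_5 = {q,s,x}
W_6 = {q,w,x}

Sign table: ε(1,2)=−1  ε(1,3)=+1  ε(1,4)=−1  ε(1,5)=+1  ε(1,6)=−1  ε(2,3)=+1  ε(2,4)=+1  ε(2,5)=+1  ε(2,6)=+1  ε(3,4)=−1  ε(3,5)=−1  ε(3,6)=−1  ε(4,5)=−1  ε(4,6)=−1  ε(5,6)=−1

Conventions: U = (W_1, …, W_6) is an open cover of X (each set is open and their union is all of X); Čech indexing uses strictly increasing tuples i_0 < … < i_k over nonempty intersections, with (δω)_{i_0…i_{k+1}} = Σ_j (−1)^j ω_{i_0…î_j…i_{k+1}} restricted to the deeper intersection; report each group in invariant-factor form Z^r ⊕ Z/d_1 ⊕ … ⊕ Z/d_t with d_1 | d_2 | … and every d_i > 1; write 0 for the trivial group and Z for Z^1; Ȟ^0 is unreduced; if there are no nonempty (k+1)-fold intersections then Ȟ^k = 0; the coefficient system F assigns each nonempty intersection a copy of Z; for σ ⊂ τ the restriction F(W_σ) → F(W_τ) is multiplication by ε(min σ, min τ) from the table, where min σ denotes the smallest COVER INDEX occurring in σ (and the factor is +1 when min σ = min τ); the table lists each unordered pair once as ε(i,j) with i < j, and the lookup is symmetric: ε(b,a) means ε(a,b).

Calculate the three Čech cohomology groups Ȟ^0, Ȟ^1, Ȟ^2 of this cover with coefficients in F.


Ȟ^0(U;F) ≅ 0, Ȟ^1(U;F) ≅ Z ⊕ Z/2, Ȟ^2(U;F) ≅ 0

nonempty overlaps:
  W12={t,u} W14={r} W15={s} W16={w} W23={v} W34={p} W56={q,x}
C dims 6,7; δ0: rk 6, SNF 1^5·2
degree 0: 6−6−0 = 0 → Ȟ^0 ≅ 0
degree 1: 7−0−6 = 1 plus torsion [2] → Ȟ^1 ≅ Z ⊕ Z/2
degree 2: 0−0−0 = 0 → Ȟ^2 ≅ 0


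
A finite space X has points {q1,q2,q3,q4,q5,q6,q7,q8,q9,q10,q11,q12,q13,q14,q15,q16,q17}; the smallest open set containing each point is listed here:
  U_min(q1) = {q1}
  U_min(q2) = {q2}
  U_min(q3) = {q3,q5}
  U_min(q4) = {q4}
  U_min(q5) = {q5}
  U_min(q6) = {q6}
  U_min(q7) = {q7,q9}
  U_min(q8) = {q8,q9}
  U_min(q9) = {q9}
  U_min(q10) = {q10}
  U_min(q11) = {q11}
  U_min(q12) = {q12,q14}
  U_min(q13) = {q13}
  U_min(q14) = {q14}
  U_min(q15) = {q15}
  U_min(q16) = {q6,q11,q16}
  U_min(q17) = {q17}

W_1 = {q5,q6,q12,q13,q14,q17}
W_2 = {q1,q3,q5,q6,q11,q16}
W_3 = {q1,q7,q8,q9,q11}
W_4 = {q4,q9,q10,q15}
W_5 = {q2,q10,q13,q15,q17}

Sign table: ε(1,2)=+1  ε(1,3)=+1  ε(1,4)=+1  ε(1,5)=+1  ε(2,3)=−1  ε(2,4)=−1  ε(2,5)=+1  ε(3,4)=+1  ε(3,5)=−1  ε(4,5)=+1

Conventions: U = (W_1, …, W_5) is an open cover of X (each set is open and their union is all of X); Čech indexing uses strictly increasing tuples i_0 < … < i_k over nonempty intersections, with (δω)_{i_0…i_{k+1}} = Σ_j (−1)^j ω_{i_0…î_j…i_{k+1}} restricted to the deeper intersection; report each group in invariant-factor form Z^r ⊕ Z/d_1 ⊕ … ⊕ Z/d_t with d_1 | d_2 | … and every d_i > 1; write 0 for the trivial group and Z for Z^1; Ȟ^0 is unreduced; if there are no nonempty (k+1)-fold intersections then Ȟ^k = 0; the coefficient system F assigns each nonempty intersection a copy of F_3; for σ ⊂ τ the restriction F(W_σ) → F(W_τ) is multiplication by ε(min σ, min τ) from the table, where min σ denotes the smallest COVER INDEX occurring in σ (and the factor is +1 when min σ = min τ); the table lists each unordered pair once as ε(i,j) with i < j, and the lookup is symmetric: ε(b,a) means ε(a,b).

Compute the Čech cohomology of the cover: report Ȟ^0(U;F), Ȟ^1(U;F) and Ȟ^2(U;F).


cover nerve:
  W12={q5,q6} W15={q13,q17} W23={q1,q11} W34={q9} W45={q10,q15}
C dims 5,5; δ0: rk_F3 5
Ȟ^0: (5−5)−0=0 ⇒ 0
Ȟ^1: (5−0)−5=0 ⇒ 0
Ȟ^2: (0−0)−0=0 ⇒ 0

Ȟ^0 ≅ 0; Ȟ^1 ≅ 0; Ȟ^2 ≅ 0


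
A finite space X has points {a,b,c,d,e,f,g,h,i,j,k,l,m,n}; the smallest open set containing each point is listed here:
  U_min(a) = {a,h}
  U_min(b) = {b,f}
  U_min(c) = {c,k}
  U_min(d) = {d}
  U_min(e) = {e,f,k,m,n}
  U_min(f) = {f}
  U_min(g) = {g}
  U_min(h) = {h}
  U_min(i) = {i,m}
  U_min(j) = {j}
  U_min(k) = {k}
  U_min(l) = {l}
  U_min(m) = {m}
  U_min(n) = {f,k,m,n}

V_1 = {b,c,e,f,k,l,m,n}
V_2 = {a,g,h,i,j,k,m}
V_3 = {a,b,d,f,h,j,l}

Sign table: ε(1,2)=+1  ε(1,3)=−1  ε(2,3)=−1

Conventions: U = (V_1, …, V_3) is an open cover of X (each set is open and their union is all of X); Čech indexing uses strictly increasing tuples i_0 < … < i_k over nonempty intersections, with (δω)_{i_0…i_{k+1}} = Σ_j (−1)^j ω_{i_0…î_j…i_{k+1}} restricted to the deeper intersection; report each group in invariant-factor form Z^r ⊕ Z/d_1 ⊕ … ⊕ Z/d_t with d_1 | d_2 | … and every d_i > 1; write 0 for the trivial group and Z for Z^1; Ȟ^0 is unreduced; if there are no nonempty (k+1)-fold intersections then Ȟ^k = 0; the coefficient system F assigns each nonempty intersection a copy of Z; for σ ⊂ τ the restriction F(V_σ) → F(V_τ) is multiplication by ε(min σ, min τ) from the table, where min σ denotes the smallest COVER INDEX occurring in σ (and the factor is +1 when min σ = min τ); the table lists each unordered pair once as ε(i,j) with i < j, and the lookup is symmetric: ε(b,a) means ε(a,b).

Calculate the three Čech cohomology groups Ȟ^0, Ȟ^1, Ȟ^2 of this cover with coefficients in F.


Ȟ^0 = Z,  Ȟ^1 = Z,  Ȟ^2 = 0

cover nerve:
  V12={k,m} V13={b,f,l} V23={a,h,j}
C dims 3,3; δ0: rk 2, SNF 1^2
Ȟ^0: (3−2)−0=1 ⇒ Z
Ȟ^1: (3−0)−2=1 ⇒ Z
Ȟ^2: (0−0)−0=0 ⇒ 0


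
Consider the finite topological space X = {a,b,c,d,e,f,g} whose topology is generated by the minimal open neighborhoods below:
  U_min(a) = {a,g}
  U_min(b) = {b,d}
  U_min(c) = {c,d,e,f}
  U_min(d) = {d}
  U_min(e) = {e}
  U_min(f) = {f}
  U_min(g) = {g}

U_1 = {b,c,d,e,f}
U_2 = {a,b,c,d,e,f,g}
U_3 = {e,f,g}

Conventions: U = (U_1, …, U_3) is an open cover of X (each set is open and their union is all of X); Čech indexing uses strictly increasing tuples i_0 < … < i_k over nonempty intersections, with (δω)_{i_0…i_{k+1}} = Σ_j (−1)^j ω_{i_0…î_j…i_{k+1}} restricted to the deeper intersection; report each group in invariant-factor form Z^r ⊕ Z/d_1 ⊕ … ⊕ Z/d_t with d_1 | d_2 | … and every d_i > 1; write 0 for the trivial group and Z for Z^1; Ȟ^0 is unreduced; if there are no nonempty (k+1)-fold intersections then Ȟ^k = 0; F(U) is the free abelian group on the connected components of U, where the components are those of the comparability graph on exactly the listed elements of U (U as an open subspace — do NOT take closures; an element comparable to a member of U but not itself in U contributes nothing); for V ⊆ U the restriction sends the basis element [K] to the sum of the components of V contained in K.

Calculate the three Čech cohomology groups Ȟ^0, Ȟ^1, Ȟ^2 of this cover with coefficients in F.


nonempty overlaps:
  U12={b,c,d,e,f} U13={e,f} U23={e,f,g}
  U123={e,f}
components per intersection:
  U1: {b,c,d,e,f}
  U2: {a,g} {b,c,d,e,f}
  U3: {e} {f} {g}
  U12: {b,c,d,e,f}
  U13: {e} {f}
  U23: {e} {f} {g}
  U123: {e} {f}
C dims 6,6,2; δ0: rk 4, SNF 1^4; δ1: rk 2, SNF 1^2
degree 0: 6−4−0 = 2 → Ȟ^0 ≅ Z^2
degree 1: 6−2−4 = 0 → Ȟ^1 ≅ 0
degree 2: 2−0−2 = 0 → Ȟ^2 ≅ 0

Ȟ^0(U;F) ≅ Z^2,  Ȟ^1(U;F) ≅ 0,  Ȟ^2(U;F) ≅ 0


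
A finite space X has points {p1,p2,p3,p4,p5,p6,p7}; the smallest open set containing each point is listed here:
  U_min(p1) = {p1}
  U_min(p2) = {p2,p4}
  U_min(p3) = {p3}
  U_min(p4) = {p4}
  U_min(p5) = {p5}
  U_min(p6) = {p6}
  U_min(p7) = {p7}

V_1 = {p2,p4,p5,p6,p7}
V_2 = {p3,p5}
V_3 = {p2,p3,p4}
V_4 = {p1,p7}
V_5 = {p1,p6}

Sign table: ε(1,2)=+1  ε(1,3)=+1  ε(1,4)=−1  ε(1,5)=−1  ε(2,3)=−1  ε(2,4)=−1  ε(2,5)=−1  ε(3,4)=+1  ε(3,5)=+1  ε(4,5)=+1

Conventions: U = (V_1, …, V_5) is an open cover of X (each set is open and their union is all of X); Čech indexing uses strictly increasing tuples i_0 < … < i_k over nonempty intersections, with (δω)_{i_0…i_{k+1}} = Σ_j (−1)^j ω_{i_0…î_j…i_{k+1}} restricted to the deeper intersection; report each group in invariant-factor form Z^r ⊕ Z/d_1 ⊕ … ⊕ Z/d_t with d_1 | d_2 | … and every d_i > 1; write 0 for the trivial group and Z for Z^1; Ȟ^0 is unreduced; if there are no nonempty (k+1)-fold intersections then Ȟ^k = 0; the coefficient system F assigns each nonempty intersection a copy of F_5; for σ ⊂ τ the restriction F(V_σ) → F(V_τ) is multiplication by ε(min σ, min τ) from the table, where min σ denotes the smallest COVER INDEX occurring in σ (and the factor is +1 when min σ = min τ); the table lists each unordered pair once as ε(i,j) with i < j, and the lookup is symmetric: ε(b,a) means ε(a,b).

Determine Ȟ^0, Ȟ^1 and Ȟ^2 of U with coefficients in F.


Ȟ^0(U;F) ≅ 0,  Ȟ^1(U;F) ≅ Z/5,  Ȟ^2(U;F) ≅ 0

nerve of the cover:
  V12={p5} V13={p2,p4} V14={p7} V15={p6} V23={p3} V45={p1}
C dims 5,6; δ0: rk_F5 5
Ȟ^0 = (5 − 5) − 0 = 0, so Ȟ^0 ≅ 0
Ȟ^1 = (6 − 0) − 5 = 1, so Ȟ^1 ≅ Z/5
Ȟ^2 = (0 − 0) − 0 = 0, so Ȟ^2 ≅ 0


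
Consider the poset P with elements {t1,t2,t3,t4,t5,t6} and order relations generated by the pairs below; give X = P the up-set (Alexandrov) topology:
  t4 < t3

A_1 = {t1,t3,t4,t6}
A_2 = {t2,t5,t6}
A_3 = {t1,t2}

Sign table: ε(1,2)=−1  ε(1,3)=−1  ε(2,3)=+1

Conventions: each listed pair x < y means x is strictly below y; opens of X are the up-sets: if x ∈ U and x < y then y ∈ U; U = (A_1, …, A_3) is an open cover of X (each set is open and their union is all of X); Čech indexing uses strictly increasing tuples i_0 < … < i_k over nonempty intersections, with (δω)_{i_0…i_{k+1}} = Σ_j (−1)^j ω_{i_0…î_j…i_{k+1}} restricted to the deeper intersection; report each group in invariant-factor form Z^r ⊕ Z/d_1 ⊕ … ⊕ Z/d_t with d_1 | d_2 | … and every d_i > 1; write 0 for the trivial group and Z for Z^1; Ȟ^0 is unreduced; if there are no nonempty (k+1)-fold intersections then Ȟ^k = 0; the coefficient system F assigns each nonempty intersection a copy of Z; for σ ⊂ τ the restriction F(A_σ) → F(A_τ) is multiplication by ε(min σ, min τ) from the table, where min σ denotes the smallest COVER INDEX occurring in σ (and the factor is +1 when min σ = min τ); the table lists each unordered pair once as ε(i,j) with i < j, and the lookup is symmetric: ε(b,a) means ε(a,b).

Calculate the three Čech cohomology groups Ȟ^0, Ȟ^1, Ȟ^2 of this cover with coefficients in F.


cover nerve:
  A12={t6} A13={t1} A23={t2}
C dims 3,3; δ0: rk 2, SNF 1^2
Ȟ^0: (3−2)−0=1 ⇒ Z
Ȟ^1: (3−0)−2=1 ⇒ Z
Ȟ^2: (0−0)−0=0 ⇒ 0

Ȟ^0(U;F) ≅ Z, Ȟ^1(U;F) ≅ Z, Ȟ^2(U;F) ≅ 0


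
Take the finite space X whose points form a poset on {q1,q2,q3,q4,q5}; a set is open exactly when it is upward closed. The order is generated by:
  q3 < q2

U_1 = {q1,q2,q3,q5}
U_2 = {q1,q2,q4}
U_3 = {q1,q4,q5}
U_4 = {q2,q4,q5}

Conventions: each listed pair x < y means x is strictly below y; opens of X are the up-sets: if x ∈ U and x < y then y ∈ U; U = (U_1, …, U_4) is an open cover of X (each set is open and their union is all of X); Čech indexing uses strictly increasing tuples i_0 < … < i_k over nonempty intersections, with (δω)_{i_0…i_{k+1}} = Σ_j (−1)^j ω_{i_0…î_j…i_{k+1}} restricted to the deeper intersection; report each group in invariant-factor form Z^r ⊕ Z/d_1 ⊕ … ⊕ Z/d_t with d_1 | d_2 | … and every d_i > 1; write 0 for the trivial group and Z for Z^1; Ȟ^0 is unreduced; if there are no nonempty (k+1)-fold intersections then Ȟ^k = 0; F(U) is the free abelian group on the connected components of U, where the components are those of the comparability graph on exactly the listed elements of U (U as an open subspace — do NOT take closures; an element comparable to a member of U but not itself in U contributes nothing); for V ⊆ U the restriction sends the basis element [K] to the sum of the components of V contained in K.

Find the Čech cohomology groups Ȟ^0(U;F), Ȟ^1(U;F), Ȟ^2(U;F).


Ȟ^0(U;F) ≅ Z^4, Ȟ^1(U;F) ≅ 0, Ȟ^2(U;F) ≅ 0

nonempty intersections:
  U12={q1,q2} U13={q1,q5} U14={q2,q5} U23={q1,q4} U24={q2,q4} U34={q4,q5}
  U123={q1} U124={q2} U134={q5} U234={q4}
components per intersection:
  U1: {q1} {q2,q3} {q5}
  U2: {q1} {q2} {q4}
  U3: {q1} {q4} {q5}
  U4: {q2} {q4} {q5}
  U12: {q1} {q2}
  U13: {q1} {q5}
  U14: {q2} {q5}
  U23: {q1} {q4}
  U24: {q2} {q4}
  U34: {q4} {q5}
  U123: {q1}
  U124: {q2}
  U134: {q5}
  U234: {q4}
C dims 12,12,4; δ0: rk 8, SNF 1^8; δ1: rk 4, SNF 1^4
Ȟ^0: (12−8)−0=4 ⇒ Z^4
Ȟ^1: (12−4)−8=0 ⇒ 0
Ȟ^2: (4−0)−4=0 ⇒ 0


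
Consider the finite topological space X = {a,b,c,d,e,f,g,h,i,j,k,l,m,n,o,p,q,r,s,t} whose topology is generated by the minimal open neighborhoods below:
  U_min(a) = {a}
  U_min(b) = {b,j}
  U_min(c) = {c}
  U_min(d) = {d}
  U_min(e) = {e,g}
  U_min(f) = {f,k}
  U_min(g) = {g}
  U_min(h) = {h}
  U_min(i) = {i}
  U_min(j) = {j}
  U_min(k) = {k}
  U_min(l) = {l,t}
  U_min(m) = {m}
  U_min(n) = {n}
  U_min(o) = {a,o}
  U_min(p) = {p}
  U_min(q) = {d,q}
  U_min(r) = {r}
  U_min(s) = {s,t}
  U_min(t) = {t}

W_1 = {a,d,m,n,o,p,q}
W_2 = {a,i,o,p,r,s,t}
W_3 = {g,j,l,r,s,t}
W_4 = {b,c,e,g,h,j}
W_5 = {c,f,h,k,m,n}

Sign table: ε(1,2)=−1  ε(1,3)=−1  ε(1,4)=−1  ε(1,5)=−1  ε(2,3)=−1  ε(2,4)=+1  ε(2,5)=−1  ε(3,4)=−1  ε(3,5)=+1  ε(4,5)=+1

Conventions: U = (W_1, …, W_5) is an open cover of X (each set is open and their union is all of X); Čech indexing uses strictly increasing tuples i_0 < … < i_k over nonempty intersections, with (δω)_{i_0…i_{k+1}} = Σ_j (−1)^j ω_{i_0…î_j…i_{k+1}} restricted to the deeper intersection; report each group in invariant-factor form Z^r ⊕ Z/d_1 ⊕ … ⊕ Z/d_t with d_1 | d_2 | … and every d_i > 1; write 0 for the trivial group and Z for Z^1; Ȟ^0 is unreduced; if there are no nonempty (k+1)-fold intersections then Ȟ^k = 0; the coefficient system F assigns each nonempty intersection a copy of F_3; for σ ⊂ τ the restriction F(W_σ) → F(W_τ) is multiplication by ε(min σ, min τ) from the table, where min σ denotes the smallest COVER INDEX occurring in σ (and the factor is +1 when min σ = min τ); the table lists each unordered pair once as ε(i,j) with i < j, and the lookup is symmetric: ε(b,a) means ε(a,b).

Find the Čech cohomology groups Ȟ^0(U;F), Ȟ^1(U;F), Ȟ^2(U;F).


nonempty overlaps:
  W12={a,o,p} W15={m,n} W23={r,s,t} W34={g,j} W45={c,h}
C dims 5,5; δ0: rk_F3 4
degree 0: 5−4−0 = 1 → Ȟ^0 ≅ Z/3
degree 1: 5−0−4 = 1 → Ȟ^1 ≅ Z/3
degree 2: 0−0−0 = 0 → Ȟ^2 ≅ 0

Ȟ^0 ≅ Z/3; Ȟ^1 ≅ Z/3; Ȟ^2 ≅ 0


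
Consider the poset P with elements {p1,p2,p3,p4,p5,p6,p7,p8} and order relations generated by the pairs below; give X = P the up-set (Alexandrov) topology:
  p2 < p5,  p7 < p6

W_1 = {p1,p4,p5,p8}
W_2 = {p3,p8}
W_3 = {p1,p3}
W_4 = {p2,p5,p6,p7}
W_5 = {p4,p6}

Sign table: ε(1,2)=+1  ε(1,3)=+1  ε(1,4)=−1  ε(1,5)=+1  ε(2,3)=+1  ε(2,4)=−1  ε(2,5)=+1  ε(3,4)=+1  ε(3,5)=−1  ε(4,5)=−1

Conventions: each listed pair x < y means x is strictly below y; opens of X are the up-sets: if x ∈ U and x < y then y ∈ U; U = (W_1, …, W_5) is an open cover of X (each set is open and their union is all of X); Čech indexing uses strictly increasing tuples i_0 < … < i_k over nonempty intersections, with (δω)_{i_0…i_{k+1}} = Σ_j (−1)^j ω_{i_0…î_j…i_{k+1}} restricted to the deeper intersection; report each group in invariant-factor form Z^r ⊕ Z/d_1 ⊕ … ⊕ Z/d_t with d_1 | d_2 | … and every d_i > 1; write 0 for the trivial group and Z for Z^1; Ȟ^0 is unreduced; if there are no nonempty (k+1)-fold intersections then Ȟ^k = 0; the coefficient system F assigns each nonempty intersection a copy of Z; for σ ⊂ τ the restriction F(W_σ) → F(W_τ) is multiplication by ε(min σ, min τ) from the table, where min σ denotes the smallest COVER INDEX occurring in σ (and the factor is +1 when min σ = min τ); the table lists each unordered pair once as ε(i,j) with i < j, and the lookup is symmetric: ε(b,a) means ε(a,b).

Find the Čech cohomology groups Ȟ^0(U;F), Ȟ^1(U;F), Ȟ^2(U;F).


Ȟ^0 ≅ Z, Ȟ^1 ≅ Z^2 and Ȟ^2 ≅ 0

nerve of the cover:
  W12={p8} W13={p1} W14={p5} W15={p4} W23={p3} W45={p6}
C dims 5,6; δ0: rk 4, SNF 1^4
Ȟ^0 = (5 − 4) − 0 = 1, so Ȟ^0 ≅ Z
Ȟ^1 = (6 − 0) − 4 = 2, so Ȟ^1 ≅ Z^2
Ȟ^2 = (0 − 0) − 0 = 0, so Ȟ^2 ≅ 0


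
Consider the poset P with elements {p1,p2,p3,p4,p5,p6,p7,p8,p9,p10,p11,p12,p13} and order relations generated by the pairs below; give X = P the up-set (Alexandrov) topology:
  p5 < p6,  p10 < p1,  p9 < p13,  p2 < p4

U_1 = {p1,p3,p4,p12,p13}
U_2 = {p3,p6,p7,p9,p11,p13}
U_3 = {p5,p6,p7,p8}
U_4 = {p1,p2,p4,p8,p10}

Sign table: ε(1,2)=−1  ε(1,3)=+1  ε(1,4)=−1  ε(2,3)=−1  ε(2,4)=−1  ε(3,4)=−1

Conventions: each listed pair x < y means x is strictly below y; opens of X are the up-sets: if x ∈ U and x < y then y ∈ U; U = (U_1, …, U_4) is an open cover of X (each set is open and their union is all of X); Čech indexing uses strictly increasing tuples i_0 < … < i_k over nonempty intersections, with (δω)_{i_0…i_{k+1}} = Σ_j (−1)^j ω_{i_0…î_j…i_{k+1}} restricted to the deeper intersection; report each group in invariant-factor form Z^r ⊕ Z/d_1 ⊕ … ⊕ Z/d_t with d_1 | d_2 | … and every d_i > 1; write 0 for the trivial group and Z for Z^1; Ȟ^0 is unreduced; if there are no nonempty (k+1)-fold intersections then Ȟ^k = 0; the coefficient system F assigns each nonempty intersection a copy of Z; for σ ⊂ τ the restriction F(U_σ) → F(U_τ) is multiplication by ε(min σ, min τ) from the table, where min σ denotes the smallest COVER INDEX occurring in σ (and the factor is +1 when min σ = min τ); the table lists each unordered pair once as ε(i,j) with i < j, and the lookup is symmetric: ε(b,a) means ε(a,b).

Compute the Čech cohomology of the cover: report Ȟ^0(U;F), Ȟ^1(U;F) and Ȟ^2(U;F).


Ȟ^0 ≅ Z; Ȟ^1 ≅ Z; Ȟ^2 ≅ 0

cover nerve:
  U12={p3,p13} U14={p1,p4} U23={p6,p7} U34={p8}
C dims 4,4; δ0: rk 3, SNF 1^3
Ȟ^0: (4−3)−0=1 ⇒ Z
Ȟ^1: (4−0)−3=1 ⇒ Z
Ȟ^2: (0−0)−0=0 ⇒ 0


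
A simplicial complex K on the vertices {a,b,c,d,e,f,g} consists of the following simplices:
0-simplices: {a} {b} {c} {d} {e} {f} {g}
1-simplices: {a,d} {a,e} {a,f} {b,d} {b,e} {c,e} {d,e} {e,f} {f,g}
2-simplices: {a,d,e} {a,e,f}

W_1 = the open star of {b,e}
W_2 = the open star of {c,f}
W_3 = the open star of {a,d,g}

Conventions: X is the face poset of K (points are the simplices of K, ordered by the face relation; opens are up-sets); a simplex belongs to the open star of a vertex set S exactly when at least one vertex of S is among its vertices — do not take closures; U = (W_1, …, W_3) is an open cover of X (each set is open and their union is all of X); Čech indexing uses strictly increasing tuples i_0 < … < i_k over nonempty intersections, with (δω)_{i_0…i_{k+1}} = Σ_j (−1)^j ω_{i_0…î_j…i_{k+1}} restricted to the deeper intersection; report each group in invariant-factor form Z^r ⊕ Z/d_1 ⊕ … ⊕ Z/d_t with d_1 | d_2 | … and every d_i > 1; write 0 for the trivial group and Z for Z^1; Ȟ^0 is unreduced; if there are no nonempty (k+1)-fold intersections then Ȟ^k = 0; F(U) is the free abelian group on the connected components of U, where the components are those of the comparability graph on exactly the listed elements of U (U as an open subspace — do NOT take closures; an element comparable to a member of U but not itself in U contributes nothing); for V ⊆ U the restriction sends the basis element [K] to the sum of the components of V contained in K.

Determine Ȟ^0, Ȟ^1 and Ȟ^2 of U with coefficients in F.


nerve of the cover:
  W1={{b},{e},{a,e},{b,d},{b,e},{c,e},{d,e},{e,f},{a,d,e},{a,e,f}} W2={{c},{f},{a,f},{c,e},{e,f},{f,g},{a,e,f}} W3={{a},{d},{g},{a,d},{a,e},{a,f},{b,d},{d,e},{f,g},{a,d,e},{a,e,f}}
  W12={{c,e},{e,f},{a,e,f}} W13={{a,e},{b,d},{d,e},{a,d,e},{a,e,f}} W23={{a,f},{f,g},{a,e,f}}
  W123={{a,e,f}}
components per intersection:
  W1: {{b},{e},{a,e},{b,d},{b,e},{c,e},{d,e},{e,f},{a,d,e},{a,e,f}}
  W2: {{c},{c,e}} {{f},{a,f},{e,f},{f,g},{a,e,f}}
  W3: {{a},{d},{a,d},{a,e},{a,f},{b,d},{d,e},{a,d,e},{a,e,f}} {{g},{f,g}}
  W12: {{c,e}} {{e,f},{a,e,f}}
  W13: {{a,e},{d,e},{a,d,e},{a,e,f}} {{b,d}}
  W23: {{a,f},{a,e,f}} {{f,g}}
  W123: {{a,e,f}}
C dims 5,6,1; δ0: rk 4, SNF 1^4; δ1: rk 1, SNF 1^1
Ȟ^0 = (5 − 4) − 0 = 1, so Ȟ^0 ≅ Z
Ȟ^1 = (6 − 1) − 4 = 1, so Ȟ^1 ≅ Z
Ȟ^2 = (1 − 0) − 1 = 0, so Ȟ^2 ≅ 0

Ȟ^0 = Z, Ȟ^1 = Z, Ȟ^2 = 0


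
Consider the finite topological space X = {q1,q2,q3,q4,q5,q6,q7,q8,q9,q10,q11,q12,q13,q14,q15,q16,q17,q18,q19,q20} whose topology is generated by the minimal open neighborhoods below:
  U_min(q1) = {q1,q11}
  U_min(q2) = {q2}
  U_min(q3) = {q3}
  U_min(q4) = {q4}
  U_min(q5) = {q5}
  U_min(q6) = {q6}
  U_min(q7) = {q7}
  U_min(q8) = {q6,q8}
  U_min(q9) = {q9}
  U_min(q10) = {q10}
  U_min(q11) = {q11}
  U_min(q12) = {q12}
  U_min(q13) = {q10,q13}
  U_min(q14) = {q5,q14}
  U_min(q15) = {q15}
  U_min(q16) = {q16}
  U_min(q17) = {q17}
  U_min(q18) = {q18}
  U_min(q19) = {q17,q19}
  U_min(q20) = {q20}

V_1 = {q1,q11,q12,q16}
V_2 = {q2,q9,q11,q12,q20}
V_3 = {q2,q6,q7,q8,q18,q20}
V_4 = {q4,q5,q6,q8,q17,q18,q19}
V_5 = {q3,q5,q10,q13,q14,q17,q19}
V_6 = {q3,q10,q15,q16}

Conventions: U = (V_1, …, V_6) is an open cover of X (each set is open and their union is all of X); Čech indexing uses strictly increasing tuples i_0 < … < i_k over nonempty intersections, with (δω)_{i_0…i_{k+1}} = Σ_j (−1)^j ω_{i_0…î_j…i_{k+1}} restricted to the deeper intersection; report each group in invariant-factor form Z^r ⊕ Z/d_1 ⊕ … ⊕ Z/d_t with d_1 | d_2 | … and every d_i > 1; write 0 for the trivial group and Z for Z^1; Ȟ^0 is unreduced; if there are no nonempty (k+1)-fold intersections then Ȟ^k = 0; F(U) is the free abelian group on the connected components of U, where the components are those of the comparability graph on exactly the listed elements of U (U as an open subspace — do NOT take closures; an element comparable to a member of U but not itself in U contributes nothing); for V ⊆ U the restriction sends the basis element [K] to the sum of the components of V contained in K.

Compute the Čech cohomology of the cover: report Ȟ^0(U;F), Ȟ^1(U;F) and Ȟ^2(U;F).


Ȟ^0 ≅ Z^15, Ȟ^1 ≅ 0, Ȟ^2 ≅ 0

nerve simplices:
  V12={q11,q12} V16={q16} V23={q2,q20} V34={q6,q8,q18} V45={q5,q17,q19} V56={q3,q10}
components per intersection:
  V1: {q1,q11} {q12} {q16}
  V2: {q2} {q9} {q11} {q12} {q20}
  V3: {q2} {q6,q8} {q7} {q18} {q20}
  V4: {q4} {q5} {q6,q8} {q17,q19} {q18}
  V5: {q3} {q5,q14} {q10,q13} {q17,q19}
  V6: {q3} {q10} {q15} {q16}
  V12: {q11} {q12}
  V16: {q16}
  V23: {q2} {q20}
  V34: {q6,q8} {q18}
  V45: {q5} {q17,q19}
  V56: {q3} {q10}
C dims 26,11; δ0: rk 11, SNF 1^11
degree 0: 26−11−0 = 15 → Ȟ^0 ≅ Z^15
degree 1: 11−0−11 = 0 → Ȟ^1 ≅ 0
degree 2: 0−0−0 = 0 → Ȟ^2 ≅ 0


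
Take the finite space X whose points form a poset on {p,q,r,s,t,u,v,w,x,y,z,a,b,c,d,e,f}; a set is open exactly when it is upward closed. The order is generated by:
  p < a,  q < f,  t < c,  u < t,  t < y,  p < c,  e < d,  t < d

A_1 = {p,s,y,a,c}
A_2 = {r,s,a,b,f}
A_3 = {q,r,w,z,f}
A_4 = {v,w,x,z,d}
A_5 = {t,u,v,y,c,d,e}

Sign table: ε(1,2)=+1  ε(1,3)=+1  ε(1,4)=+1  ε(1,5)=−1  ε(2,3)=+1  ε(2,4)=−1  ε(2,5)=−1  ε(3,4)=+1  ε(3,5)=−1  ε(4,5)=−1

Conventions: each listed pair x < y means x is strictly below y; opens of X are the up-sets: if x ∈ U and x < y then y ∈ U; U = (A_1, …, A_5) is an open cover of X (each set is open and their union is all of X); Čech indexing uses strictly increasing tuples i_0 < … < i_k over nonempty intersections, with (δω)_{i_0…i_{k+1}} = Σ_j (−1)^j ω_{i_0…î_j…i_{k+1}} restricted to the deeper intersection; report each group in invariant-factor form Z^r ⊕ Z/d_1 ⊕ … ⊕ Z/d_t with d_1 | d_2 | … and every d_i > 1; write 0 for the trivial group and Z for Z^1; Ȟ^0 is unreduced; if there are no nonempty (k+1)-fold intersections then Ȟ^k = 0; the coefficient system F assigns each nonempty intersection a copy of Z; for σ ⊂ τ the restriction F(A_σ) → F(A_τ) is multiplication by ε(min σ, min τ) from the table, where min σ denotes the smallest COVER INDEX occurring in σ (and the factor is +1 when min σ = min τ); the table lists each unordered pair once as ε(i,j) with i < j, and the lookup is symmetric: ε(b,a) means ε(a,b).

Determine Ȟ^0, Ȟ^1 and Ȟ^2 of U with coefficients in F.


intersection data:
  A12={s,a} A15={y,c} A23={r,f} A34={w,z} A45={v,d}
C dims 5,5; δ0: rk 4, SNF 1^4
Ȟ^0 = (5 − 4) − 0 = 1, so Ȟ^0 ≅ Z
Ȟ^1 = (5 − 0) − 4 = 1, so Ȟ^1 ≅ Z
Ȟ^2 = (0 − 0) − 0 = 0, so Ȟ^2 ≅ 0

Ȟ^0(U;F) ≅ Z, Ȟ^1(U;F) ≅ Z, Ȟ^2(U;F) ≅ 0


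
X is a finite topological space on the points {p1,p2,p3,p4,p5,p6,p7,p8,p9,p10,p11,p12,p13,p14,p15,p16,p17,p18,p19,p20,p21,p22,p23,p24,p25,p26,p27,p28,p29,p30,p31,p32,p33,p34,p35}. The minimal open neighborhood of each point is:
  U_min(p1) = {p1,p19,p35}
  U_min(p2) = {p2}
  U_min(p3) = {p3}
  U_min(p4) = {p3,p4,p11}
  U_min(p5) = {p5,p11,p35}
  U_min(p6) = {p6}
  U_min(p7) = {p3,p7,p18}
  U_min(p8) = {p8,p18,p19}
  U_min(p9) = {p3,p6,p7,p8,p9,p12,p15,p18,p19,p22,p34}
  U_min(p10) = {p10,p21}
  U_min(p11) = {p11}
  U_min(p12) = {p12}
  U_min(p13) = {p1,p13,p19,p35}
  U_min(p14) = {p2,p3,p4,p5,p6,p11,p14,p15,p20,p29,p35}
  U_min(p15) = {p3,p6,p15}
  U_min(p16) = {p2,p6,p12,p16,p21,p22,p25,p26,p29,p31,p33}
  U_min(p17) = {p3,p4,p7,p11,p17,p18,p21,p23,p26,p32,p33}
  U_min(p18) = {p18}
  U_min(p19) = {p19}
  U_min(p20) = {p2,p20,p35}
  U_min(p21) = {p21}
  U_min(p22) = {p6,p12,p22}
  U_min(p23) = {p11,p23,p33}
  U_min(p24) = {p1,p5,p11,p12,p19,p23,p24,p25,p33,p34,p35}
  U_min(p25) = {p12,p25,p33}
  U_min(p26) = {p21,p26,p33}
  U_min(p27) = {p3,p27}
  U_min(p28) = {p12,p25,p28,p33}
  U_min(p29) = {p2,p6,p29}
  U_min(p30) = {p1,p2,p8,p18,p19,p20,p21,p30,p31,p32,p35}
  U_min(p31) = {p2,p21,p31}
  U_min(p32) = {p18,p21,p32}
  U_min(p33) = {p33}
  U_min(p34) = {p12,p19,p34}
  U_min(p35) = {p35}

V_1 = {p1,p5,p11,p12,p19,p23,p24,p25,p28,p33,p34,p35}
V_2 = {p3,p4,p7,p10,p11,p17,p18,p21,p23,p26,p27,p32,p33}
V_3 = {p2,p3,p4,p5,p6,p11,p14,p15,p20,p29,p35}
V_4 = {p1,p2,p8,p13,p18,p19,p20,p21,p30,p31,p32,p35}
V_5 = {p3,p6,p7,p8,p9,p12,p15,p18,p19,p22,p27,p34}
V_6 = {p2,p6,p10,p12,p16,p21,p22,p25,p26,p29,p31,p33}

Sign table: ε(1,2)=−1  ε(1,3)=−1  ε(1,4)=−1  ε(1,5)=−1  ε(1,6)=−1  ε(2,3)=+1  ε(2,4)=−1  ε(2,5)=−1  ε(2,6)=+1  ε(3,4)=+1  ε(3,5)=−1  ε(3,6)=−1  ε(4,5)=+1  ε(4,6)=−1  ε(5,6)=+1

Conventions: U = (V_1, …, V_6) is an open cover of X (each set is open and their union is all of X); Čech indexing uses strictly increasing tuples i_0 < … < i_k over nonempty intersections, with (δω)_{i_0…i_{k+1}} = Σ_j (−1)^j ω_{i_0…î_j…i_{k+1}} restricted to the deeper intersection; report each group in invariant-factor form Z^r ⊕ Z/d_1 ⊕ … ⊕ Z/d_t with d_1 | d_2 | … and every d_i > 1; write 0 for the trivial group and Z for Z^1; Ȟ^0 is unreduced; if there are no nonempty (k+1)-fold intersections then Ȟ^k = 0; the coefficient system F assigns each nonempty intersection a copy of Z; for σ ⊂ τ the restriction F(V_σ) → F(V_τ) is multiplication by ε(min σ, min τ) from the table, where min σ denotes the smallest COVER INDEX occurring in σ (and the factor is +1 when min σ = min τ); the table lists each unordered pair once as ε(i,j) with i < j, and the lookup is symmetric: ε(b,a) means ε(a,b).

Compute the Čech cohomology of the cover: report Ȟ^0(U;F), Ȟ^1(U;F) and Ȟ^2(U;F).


Ȟ^0 = 0; Ȟ^1 = Z/2; Ȟ^2 = Z

intersection data:
  V12={p11,p23,p33} V13={p5,p11,p35} V14={p1,p19,p35} V15={p12,p19,p34} V16={p12,p25,p33} V23={p3,p4,p11} V24={p18,p21,p32} V25={p3,p7,p18,p27} V26={p10,p21,p26,p33} V34={p2,p20,p35} V35={p3,p6,p15} V36={p2,p6,p29} V45={p8,p18,p19} V46={p2,p21,p31} V56={p6,p12,p22}
  V123={p11} V126={p33} V134={p35} V145={p19} V156={p12} V235={p3} V245={p18} V246={p21} V346={p2} V356={p6}
C dims 6,15,10; δ0: rk 6, SNF 1^5·2; δ1: rk 9, SNF 1^9
Ȟ^0 = (6 − 6) − 0 = 0, so Ȟ^0 ≅ 0
Ȟ^1 = (15 − 9) − 6 = 0 plus torsion [2], so Ȟ^1 ≅ Z/2
Ȟ^2 = (10 − 0) − 9 = 1, so Ȟ^2 ≅ Z


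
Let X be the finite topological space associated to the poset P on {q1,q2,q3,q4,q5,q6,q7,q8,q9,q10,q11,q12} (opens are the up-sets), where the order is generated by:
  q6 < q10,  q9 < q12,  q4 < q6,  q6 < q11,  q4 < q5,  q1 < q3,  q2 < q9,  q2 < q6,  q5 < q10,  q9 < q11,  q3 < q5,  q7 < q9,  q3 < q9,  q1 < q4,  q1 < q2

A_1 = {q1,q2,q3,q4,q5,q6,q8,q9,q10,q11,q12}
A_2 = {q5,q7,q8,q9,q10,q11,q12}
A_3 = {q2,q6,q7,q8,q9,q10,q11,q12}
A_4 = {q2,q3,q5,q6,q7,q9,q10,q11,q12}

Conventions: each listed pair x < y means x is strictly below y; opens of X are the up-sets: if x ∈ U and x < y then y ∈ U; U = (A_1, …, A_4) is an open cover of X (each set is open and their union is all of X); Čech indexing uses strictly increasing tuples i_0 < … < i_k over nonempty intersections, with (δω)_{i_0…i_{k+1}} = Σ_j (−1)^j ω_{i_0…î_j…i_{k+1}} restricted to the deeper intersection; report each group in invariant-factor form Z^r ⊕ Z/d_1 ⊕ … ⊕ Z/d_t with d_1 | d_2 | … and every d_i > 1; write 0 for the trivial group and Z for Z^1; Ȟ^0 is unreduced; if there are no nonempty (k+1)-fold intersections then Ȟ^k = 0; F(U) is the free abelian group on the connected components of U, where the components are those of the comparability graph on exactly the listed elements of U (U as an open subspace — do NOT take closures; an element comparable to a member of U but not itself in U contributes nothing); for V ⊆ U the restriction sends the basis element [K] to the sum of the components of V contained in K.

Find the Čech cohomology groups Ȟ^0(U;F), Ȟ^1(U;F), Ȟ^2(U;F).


nonempty overlaps:
  A12={q5,q8,q9,q10,q11,q12} A13={q2,q6,q8,q9,q10,q11,q12} A14={q2,q3,q5,q6,q9,q10,q11,q12} A23={q7,q8,q9,q10,q11,q12} A24={q5,q7,q9,q10,q11,q12} A34={q2,q6,q7,q9,q10,q11,q12}
  A123={q8,q9,q10,q11,q12} A124={q5,q9,q10,q11,q12} A134={q2,q6,q9,q10,q11,q12} A234={q7,q9,q10,q11,q12}
  A1234={q9,q10,q11,q12}
components per intersection:
  A1: {q1,q2,q3,q4,q5,q6,q9,q10,q11,q12} {q8}
  A2: {q5,q10} {q7,q9,q11,q12} {q8}
  A3: {q2,q6,q7,q9,q10,q11,q12} {q8}
  A4: {q2,q3,q5,q6,q7,q9,q10,q11,q12}
  A12: {q5,q10} {q8} {q9,q11,q12}
  A13: {q2,q6,q9,q10,q11,q12} {q8}
  A14: {q2,q3,q5,q6,q9,q10,q11,q12}
  A23: {q7,q9,q11,q12} {q8} {q10}
  A24: {q5,q10} {q7,q9,q11,q12}
  A34: {q2,q6,q7,q9,q10,q11,q12}
  A123: {q8} {q9,q11,q12} {q10}
  A124: {q5,q10} {q9,q11,q12}
  A134: {q2,q6,q9,q10,q11,q12}
  A234: {q7,q9,q11,q12} {q10}
  A1234: {q9,q11,q12} {q10}
C dims 8,12,8,2; δ0: rk 6, SNF 1^6; δ1: rk 6, SNF 1^6; δ2: rk 2, SNF 1^2
degree 0: 8−6−0 = 2 → Ȟ^0 ≅ Z^2
degree 1: 12−6−6 = 0 → Ȟ^1 ≅ 0
degree 2: 8−2−6 = 0 → Ȟ^2 ≅ 0

Ȟ^0 = Z^2, Ȟ^1 = 0, Ȟ^2 = 0


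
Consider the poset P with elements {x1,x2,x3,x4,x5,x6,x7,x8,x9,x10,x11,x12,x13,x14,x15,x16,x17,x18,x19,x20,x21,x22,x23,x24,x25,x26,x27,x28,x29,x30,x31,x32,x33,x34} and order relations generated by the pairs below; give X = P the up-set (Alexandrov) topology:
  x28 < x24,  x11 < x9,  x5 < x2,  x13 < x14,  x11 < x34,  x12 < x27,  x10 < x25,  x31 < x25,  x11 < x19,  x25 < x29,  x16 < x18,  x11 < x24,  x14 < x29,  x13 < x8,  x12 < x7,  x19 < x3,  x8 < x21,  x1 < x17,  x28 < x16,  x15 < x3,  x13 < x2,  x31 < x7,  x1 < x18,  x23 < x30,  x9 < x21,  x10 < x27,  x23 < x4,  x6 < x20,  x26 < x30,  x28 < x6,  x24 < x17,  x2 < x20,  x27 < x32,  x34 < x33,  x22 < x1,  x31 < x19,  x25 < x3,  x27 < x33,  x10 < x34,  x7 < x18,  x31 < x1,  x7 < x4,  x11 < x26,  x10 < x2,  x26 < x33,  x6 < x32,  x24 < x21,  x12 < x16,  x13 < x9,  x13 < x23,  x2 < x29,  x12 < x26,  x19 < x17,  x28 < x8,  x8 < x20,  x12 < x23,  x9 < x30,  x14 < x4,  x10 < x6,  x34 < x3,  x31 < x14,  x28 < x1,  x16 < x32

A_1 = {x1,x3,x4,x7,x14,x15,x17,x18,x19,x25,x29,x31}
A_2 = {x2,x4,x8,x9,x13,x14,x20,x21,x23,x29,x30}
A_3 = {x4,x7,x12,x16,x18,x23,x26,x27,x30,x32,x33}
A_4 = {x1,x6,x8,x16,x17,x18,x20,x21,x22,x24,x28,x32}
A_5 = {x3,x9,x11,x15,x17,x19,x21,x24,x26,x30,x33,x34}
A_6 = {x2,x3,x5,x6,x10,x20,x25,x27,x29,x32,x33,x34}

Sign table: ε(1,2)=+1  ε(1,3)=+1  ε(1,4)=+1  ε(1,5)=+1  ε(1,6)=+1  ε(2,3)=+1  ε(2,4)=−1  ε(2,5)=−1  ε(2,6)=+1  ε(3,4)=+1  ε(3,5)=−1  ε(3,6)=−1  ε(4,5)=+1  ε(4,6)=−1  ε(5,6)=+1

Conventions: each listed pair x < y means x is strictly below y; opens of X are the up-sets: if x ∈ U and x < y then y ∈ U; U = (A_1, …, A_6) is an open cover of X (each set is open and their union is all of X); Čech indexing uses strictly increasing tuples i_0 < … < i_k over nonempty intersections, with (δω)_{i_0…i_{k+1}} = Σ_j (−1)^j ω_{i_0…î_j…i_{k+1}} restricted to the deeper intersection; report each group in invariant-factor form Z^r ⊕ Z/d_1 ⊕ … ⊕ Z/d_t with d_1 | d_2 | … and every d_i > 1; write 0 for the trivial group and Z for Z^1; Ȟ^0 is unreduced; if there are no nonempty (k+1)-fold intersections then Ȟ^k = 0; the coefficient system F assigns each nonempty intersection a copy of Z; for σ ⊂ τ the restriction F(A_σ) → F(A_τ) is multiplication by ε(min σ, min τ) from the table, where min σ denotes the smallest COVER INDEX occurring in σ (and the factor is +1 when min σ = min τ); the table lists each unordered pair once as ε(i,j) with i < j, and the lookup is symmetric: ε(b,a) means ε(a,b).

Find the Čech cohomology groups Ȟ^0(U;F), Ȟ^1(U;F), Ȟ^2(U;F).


Ȟ^0 ≅ 0, Ȟ^1 ≅ Z/2 and Ȟ^2 ≅ Z

nonempty intersections:
  A12={x4,x14,x29} A13={x4,x7,x18} A14={x1,x17,x18} A15={x3,x15,x17,x19} A16={x3,x25,x29} A23={x4,x23,x30} A24={x8,x20,x21} A25={x9,x21,x30} A26={x2,x20,x29} A34={x16,x18,x32} A35={x26,x30,x33} A36={x27,x32,x33} A45={x17,x21,x24} A46={x6,x20,x32} A56={x3,x33,x34}
  A123={x4} A126={x29} A134={x18} A145={x17} A156={x3} A235={x30} A245={x21} A246={x20} A346={x32} A356={x33}
C dims 6,15,10; δ0: rk 6, SNF 1^5·2; δ1: rk 9, SNF 1^9
Ȟ^0: (6−6)−0=0 ⇒ 0
Ȟ^1: (15−9)−6=0 plus torsion [2] ⇒ Z/2
Ȟ^2: (10−0)−9=1 ⇒ Z


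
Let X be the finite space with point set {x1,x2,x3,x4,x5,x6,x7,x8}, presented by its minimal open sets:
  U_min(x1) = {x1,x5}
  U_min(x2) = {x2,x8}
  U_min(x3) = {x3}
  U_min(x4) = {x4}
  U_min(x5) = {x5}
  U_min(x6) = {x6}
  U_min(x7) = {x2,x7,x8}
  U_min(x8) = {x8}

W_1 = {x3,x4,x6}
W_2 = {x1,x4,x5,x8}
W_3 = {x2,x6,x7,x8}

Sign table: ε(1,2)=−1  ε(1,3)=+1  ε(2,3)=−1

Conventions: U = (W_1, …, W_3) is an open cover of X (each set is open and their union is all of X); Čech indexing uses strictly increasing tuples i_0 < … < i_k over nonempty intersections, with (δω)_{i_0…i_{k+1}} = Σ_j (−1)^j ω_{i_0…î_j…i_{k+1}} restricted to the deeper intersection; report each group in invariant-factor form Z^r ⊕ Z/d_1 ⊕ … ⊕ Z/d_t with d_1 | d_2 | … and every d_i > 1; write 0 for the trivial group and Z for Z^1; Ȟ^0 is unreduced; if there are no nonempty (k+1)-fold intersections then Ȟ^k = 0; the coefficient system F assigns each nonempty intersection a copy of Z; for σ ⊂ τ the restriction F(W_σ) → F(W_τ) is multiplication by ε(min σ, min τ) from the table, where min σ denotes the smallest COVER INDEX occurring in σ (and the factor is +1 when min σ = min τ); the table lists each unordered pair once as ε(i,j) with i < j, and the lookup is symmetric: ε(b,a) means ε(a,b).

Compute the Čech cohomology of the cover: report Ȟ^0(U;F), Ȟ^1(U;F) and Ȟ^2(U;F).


Ȟ^0 ≅ Z, Ȟ^1 ≅ Z, Ȟ^2 ≅ 0

intersection data:
  W12={x4} W13={x6} W23={x8}
C dims 3,3; δ0: rk 2, SNF 1^2
Ȟ^0 = (3 − 2) − 0 = 1, so Ȟ^0 ≅ Z
Ȟ^1 = (3 − 0) − 2 = 1, so Ȟ^1 ≅ Z
Ȟ^2 = (0 − 0) − 0 = 0, so Ȟ^2 ≅ 0
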